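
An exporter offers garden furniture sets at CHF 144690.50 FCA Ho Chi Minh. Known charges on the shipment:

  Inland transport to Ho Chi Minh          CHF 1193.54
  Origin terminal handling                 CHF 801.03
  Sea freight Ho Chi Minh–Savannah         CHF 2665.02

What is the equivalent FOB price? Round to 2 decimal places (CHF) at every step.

FOB price: CHF 145491.53

Not relevant to the conversion: inland to port — on the seller under both FCA and FOB; already in the FCA price and stays in the FOB price. freight — on the buyer under both terms; not part of either seller's price.
From FCA to FOB, the seller additionally bears: origin terminal.
FOB price = 144690.50 + 801.03 = 145491.53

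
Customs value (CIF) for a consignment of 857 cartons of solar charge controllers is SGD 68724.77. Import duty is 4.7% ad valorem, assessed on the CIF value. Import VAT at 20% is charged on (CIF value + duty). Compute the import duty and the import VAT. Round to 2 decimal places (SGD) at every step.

Import duty = 68724.77 × 4.7% = 3230.06
VAT base = CIF + duty = 68724.77 + 3230.06 = 71954.83
Import VAT = 71954.83 × 20% = 14390.97

Import duty: SGD 3230.06; import VAT: SGD 14390.97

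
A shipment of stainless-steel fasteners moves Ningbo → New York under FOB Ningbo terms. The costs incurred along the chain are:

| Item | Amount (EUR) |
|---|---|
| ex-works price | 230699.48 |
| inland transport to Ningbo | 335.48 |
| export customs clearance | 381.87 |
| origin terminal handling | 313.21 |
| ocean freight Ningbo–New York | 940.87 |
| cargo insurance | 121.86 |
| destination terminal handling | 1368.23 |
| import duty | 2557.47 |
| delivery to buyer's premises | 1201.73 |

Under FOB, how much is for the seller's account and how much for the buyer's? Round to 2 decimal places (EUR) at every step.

FOB: the seller bears costs until goods are on board at the origin port; the buyer bears freight, insurance and all costs thereafter.
Seller's account: goods 230699.48 + inland to port 335.48 + export clearance 381.87 + origin terminal 313.21 = 231730.04
Buyer's account: freight 940.87 + insurance 121.86 + destination terminal 1368.23 + duty 2557.47 + delivery 1201.73 = 6190.16

Seller: EUR 231730.04; buyer: EUR 6190.16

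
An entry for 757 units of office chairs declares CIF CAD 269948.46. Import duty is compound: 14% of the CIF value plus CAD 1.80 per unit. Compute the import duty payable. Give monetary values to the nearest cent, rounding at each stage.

Import duty: CAD 39155.38

Ad valorem component: 269948.46 × 14% = 37792.78
Specific component: 757 × 1.80 = 1362.60
Import duty = 37792.78 + 1362.60 = 39155.38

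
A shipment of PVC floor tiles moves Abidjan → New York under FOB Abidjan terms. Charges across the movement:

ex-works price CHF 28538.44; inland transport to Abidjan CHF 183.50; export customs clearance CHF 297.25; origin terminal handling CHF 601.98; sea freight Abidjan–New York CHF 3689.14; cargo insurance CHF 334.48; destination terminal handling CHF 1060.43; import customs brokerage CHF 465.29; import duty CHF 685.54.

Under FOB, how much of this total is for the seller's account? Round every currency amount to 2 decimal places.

FOB: the seller bears costs until goods are on board at the origin port; the buyer bears freight, insurance and all costs thereafter.
Seller's account: goods 28538.44 + inland to port 183.50 + export clearance 297.25 + origin terminal 601.98 = 29621.17
Buyer's account: freight 3689.14 + insurance 334.48 + destination terminal 1060.43 + brokerage 465.29 + duty 685.54 = 6234.88

Seller's account: CHF 29621.17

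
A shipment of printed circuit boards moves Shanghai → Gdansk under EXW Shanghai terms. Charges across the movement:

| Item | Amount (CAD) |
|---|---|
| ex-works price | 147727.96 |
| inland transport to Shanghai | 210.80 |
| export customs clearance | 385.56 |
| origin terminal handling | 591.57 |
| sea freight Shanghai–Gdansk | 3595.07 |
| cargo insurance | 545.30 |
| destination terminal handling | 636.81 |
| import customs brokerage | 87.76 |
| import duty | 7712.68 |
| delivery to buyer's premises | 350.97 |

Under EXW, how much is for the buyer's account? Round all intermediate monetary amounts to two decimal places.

EXW: the seller makes goods available at their premises; the buyer bears all onward costs.
Seller's account: goods 147727.96 = 147727.96
Buyer's account: inland to port 210.80 + export clearance 385.56 + origin terminal 591.57 + freight 3595.07 + insurance 545.30 + destination terminal 636.81 + brokerage 87.76 + duty 7712.68 + delivery 350.97 = 14116.52

Buyer's account: CAD 14116.52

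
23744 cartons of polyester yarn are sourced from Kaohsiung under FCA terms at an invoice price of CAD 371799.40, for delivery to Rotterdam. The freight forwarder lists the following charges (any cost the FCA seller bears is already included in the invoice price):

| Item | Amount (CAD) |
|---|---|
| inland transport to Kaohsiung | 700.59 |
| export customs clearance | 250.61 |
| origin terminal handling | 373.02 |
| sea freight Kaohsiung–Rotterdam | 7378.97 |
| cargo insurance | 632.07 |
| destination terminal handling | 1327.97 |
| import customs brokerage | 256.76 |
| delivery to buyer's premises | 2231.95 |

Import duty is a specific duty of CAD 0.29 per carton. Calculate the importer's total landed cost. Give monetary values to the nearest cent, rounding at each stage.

Total landed cost: CAD 390885.90

FCA: the seller delivers export-cleared goods to the carrier; the buyer bears costs from that point.
Already in the invoice (seller's account under FCA): inland to port, export clearance — exclude.
CIF value = FCA price + origin terminal + freight + insurance = 371799.40 + 373.02 + 7378.97 + 632.07 = 380183.46
Import duty = 23744 × 0.29 = 6885.76
Buyer bears: origin terminal 373.02 + freight 7378.97 + insurance 632.07 + destination terminal 1327.97 + brokerage 256.76 + delivery 2231.95 + duty 6885.76 = 19086.50
Landed cost = invoice 371799.40 + 19086.50 = 390885.90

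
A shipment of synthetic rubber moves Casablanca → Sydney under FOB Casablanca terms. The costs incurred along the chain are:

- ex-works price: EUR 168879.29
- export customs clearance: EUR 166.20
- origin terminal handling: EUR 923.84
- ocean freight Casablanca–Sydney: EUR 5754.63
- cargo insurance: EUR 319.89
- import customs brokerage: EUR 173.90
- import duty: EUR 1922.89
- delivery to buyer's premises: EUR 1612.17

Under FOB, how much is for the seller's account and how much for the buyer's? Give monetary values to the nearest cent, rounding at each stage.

FOB: the seller bears costs until goods are on board at the origin port; the buyer bears freight, insurance and all costs thereafter.
Seller's account: goods 168879.29 + export clearance 166.20 + origin terminal 923.84 = 169969.33
Buyer's account: freight 5754.63 + insurance 319.89 + brokerage 173.90 + duty 1922.89 + delivery 1612.17 = 9783.48

Seller: EUR 169969.33; buyer: EUR 9783.48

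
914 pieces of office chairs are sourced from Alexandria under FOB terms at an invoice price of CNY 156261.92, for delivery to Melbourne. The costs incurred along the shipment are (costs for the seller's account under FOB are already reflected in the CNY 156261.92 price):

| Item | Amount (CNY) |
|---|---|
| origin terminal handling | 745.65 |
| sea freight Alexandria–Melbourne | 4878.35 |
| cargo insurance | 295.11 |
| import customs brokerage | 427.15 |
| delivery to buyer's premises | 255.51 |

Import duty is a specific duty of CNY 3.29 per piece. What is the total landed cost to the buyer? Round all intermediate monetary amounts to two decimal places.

Total landed cost: CNY 165125.10

FOB: the seller bears costs until goods are on board at the origin port; the buyer bears freight, insurance and all costs thereafter.
Already in the invoice (seller's account under FOB): origin terminal — exclude.
CIF value = FOB price + freight + insurance = 156261.92 + 4878.35 + 295.11 = 161435.38
Import duty = 914 × 3.29 = 3007.06
Buyer bears: freight 4878.35 + insurance 295.11 + brokerage 427.15 + delivery 255.51 + duty 3007.06 = 8863.18
Landed cost = invoice 156261.92 + 8863.18 = 165125.10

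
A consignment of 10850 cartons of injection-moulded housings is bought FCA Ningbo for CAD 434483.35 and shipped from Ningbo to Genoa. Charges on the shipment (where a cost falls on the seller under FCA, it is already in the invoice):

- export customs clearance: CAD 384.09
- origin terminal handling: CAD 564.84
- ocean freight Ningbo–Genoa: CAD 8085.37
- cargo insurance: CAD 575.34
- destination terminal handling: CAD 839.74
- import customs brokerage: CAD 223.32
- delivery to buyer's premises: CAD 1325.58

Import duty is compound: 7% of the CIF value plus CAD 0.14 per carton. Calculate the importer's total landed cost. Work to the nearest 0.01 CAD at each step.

Total landed cost: CAD 478676.16

FCA: the seller delivers export-cleared goods to the carrier; the buyer bears costs from that point.
Already in the invoice (seller's account under FCA): export clearance — exclude.
CIF value = FCA price + origin terminal + freight + insurance = 434483.35 + 564.84 + 8085.37 + 575.34 = 443708.90
Ad valorem component: 443708.90 × 7% = 31059.62
Specific component: 10850 × 0.14 = 1519.00
Import duty = 31059.62 + 1519.00 = 32578.62
Buyer bears: origin terminal 564.84 + freight 8085.37 + insurance 575.34 + destination terminal 839.74 + brokerage 223.32 + delivery 1325.58 + duty 32578.62 = 44192.81
Landed cost = invoice 434483.35 + 44192.81 = 478676.16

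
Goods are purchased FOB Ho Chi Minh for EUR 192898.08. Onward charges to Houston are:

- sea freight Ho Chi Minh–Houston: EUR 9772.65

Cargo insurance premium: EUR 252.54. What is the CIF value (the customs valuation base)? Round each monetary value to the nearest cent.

CIF = FOB price + freight + insurance
CIF = 192898.08 + 9772.65 + 252.54 = 202923.27

CIF value: EUR 202923.27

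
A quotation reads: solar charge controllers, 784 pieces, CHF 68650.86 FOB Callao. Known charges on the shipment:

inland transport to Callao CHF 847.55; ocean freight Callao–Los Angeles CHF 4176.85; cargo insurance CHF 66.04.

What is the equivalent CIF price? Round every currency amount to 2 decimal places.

CIF price: CHF 72893.75

Not relevant to the conversion: inland to port — on the seller under both FOB and CIF; already in the FOB price and stays in the CIF price.
From FOB to CIF, the seller additionally bears: freight, insurance.
CIF price = 68650.86 + 4176.85 + 66.04 = 72893.75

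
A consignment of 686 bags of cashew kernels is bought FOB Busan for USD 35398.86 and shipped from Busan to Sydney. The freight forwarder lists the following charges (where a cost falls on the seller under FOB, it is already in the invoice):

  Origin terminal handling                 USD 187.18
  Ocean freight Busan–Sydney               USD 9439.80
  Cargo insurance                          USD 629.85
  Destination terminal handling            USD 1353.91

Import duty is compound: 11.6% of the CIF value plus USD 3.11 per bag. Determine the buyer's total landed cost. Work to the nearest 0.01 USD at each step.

Total landed cost: USD 54230.23

FOB: the seller bears costs until goods are on board at the origin port; the buyer bears freight, insurance and all costs thereafter.
Already in the invoice (seller's account under FOB): origin terminal — exclude.
CIF value = FOB price + freight + insurance = 35398.86 + 9439.80 + 629.85 = 45468.51
Ad valorem component: 45468.51 × 11.6% = 5274.35
Specific component: 686 × 3.11 = 2133.46
Import duty = 5274.35 + 2133.46 = 7407.81
Buyer bears: freight 9439.80 + insurance 629.85 + destination terminal 1353.91 + duty 7407.81 = 18831.37
Landed cost = invoice 35398.86 + 18831.37 = 54230.23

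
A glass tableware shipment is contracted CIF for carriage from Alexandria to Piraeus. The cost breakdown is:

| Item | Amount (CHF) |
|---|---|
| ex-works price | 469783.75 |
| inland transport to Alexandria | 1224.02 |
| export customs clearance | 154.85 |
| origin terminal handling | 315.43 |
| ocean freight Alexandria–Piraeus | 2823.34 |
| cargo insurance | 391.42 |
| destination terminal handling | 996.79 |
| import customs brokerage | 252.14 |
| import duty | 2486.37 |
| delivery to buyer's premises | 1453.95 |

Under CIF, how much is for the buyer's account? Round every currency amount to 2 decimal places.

CIF: the seller pays costs through ocean freight and marine insurance to the destination port.
Seller's account: goods 469783.75 + inland to port 1224.02 + export clearance 154.85 + origin terminal 315.43 + freight 2823.34 + insurance 391.42 = 474692.81
Buyer's account: destination terminal 996.79 + brokerage 252.14 + duty 2486.37 + delivery 1453.95 = 5189.25

Buyer's account: CHF 5189.25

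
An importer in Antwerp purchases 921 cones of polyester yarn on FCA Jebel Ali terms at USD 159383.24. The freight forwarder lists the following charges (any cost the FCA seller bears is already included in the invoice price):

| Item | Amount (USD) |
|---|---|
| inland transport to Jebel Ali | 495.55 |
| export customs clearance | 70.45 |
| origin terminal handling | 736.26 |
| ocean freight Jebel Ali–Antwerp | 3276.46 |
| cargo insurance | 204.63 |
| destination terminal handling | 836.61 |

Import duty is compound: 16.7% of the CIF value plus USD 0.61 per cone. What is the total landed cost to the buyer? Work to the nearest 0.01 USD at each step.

Total landed cost: USD 192320.31

FCA: the seller delivers export-cleared goods to the carrier; the buyer bears costs from that point.
Already in the invoice (seller's account under FCA): inland to port, export clearance — exclude.
CIF value = FCA price + origin terminal + freight + insurance = 159383.24 + 736.26 + 3276.46 + 204.63 = 163600.59
Ad valorem component: 163600.59 × 16.7% = 27321.30
Specific component: 921 × 0.61 = 561.81
Import duty = 27321.30 + 561.81 = 27883.11
Buyer bears: origin terminal 736.26 + freight 3276.46 + insurance 204.63 + destination terminal 836.61 + duty 27883.11 = 32937.07
Landed cost = invoice 159383.24 + 32937.07 = 192320.31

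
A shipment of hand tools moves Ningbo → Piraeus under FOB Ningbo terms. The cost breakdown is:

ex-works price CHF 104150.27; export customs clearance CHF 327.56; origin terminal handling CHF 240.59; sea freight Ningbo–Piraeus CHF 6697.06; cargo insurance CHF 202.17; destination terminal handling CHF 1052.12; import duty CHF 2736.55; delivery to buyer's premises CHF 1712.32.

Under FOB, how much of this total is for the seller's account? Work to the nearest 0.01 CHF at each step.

Seller's account: CHF 104718.42

FOB: the seller bears costs until goods are on board at the origin port; the buyer bears freight, insurance and all costs thereafter.
Seller's account: goods 104150.27 + export clearance 327.56 + origin terminal 240.59 = 104718.42
Buyer's account: freight 6697.06 + insurance 202.17 + destination terminal 1052.12 + duty 2736.55 + delivery 1712.32 = 12400.22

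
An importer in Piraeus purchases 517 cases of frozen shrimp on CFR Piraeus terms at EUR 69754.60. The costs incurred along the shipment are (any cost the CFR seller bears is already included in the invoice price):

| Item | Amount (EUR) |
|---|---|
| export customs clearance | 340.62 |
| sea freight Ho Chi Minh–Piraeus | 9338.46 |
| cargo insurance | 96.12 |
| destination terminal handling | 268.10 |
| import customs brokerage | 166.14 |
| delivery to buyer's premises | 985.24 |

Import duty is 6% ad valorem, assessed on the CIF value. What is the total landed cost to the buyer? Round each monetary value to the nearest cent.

CFR: the seller pays costs through ocean freight to the destination port, but not insurance.
Already in the invoice (seller's account under CFR): export clearance, freight — exclude.
CIF value = CFR price + insurance = 69754.60 + 96.12 = 69850.72
Import duty = 69850.72 × 6% = 4191.04
Buyer bears: insurance 96.12 + destination terminal 268.10 + brokerage 166.14 + delivery 985.24 + duty 4191.04 = 5706.64
Landed cost = invoice 69754.60 + 5706.64 = 75461.24

Total landed cost: EUR 75461.24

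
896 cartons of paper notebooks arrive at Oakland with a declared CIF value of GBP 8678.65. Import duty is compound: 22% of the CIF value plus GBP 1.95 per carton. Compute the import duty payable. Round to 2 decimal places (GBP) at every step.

Import duty: GBP 3656.50

Ad valorem component: 8678.65 × 22% = 1909.30
Specific component: 896 × 1.95 = 1747.20
Import duty = 1909.30 + 1747.20 = 3656.50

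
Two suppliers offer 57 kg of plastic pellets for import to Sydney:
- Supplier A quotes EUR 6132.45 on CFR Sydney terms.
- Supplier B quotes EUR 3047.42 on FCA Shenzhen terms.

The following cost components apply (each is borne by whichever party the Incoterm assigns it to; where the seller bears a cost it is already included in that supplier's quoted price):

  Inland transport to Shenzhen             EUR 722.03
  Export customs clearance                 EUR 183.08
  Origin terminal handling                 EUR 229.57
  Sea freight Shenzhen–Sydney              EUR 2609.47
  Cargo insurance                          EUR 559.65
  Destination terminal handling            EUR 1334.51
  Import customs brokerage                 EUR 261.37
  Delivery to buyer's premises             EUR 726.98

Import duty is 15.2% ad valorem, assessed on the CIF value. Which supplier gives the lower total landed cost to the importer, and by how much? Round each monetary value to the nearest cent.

Supplier B is cheaper by EUR 283.38

Supplier A (CFR):
CIF value = CFR price + insurance = 6132.45 + 559.65 = 6692.10
Import duty = 6692.10 × 15.2% = 1017.20
Buyer bears (A): 559.65 + 1334.51 + 261.37 + 726.98 = 2882.51
Landed cost (A) = invoice 6132.45 + 2882.51 + duty 1017.20 = 10032.16
Supplier B (FCA):
CIF value = FCA price + origin terminal + freight + insurance = 3047.42 + 229.57 + 2609.47 + 559.65 = 6446.11
Import duty = 6446.11 × 15.2% = 979.81
Buyer bears (B): 229.57 + 2609.47 + 559.65 + 1334.51 + 261.37 + 726.98 = 5721.55
Landed cost (B) = invoice 3047.42 + 5721.55 + duty 979.81 = 9748.78
Difference = |10032.16 − 9748.78| = 283.38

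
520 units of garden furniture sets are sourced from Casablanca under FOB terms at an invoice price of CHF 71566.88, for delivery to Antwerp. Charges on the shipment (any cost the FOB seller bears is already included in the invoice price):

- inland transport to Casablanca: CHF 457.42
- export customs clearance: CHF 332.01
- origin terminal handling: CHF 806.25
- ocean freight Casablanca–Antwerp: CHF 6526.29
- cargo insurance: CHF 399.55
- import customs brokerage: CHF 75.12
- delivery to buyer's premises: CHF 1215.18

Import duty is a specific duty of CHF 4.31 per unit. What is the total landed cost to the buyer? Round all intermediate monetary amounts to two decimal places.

Total landed cost: CHF 82024.22

FOB: the seller bears costs until goods are on board at the origin port; the buyer bears freight, insurance and all costs thereafter.
Already in the invoice (seller's account under FOB): inland to port, export clearance, origin terminal — exclude.
CIF value = FOB price + freight + insurance = 71566.88 + 6526.29 + 399.55 = 78492.72
Import duty = 520 × 4.31 = 2241.20
Buyer bears: freight 6526.29 + insurance 399.55 + brokerage 75.12 + delivery 1215.18 + duty 2241.20 = 10457.34
Landed cost = invoice 71566.88 + 10457.34 = 82024.22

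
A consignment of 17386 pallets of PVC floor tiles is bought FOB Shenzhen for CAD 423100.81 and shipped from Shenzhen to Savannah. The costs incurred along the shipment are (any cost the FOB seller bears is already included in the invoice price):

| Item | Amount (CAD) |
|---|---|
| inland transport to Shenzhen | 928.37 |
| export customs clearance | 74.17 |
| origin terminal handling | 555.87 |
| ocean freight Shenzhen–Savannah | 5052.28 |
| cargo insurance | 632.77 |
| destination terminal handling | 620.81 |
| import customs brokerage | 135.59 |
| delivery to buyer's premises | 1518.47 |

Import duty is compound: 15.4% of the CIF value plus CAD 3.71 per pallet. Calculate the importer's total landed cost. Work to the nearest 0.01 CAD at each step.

FOB: the seller bears costs until goods are on board at the origin port; the buyer bears freight, insurance and all costs thereafter.
Already in the invoice (seller's account under FOB): inland to port, export clearance, origin terminal — exclude.
CIF value = FOB price + freight + insurance = 423100.81 + 5052.28 + 632.77 = 428785.86
Ad valorem component: 428785.86 × 15.4% = 66033.02
Specific component: 17386 × 3.71 = 64502.06
Import duty = 66033.02 + 64502.06 = 130535.08
Buyer bears: freight 5052.28 + insurance 632.77 + destination terminal 620.81 + brokerage 135.59 + delivery 1518.47 + duty 130535.08 = 138495.00
Landed cost = invoice 423100.81 + 138495.00 = 561595.81

Total landed cost: CAD 561595.81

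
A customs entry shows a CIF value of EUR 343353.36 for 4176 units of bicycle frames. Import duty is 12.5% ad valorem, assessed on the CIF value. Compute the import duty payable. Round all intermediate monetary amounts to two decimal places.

Import duty: EUR 42919.17

Import duty = 343353.36 × 12.5% = 42919.17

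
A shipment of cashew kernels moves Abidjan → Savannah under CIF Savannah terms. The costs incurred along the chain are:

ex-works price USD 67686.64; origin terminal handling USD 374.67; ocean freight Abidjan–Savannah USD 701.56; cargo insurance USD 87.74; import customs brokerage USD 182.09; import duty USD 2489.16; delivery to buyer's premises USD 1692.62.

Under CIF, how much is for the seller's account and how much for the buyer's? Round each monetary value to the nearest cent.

CIF: the seller pays costs through ocean freight and marine insurance to the destination port.
Seller's account: goods 67686.64 + origin terminal 374.67 + freight 701.56 + insurance 87.74 = 68850.61
Buyer's account: brokerage 182.09 + duty 2489.16 + delivery 1692.62 = 4363.87

Seller: USD 68850.61; buyer: USD 4363.87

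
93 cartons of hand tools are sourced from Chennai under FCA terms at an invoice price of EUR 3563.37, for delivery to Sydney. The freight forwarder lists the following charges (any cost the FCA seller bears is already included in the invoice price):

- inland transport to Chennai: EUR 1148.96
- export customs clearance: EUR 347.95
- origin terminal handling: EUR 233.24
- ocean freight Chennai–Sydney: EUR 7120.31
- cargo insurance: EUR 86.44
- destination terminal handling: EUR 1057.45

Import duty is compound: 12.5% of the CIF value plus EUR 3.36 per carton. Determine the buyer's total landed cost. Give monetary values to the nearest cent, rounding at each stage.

FCA: the seller delivers export-cleared goods to the carrier; the buyer bears costs from that point.
Already in the invoice (seller's account under FCA): inland to port, export clearance — exclude.
CIF value = FCA price + origin terminal + freight + insurance = 3563.37 + 233.24 + 7120.31 + 86.44 = 11003.36
Ad valorem component: 11003.36 × 12.5% = 1375.42
Specific component: 93 × 3.36 = 312.48
Import duty = 1375.42 + 312.48 = 1687.90
Buyer bears: origin terminal 233.24 + freight 7120.31 + insurance 86.44 + destination terminal 1057.45 + duty 1687.90 = 10185.34
Landed cost = invoice 3563.37 + 10185.34 = 13748.71

Total landed cost: EUR 13748.71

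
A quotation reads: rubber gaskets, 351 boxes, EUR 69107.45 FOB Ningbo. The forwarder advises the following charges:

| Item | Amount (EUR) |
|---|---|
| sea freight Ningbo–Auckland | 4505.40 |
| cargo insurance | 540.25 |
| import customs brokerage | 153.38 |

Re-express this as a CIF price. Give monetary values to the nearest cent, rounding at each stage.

CIF price: EUR 74153.10

Not relevant to the conversion: brokerage — on the buyer under both terms; not part of either seller's price.
From FOB to CIF, the seller additionally bears: freight, insurance.
CIF price = 69107.45 + 4505.40 + 540.25 = 74153.10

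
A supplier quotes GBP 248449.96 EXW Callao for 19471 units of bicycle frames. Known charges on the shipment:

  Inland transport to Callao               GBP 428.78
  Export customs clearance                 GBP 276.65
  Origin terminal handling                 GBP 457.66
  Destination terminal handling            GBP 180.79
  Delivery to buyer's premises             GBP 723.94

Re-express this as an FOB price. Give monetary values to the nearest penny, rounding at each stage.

FOB price: GBP 249613.05

Not relevant to the conversion: destination terminal, delivery — on the buyer under both terms; not part of either seller's price.
From EXW to FOB, the seller additionally bears: inland to port, export clearance, origin terminal.
FOB price = 248449.96 + 428.78 + 276.65 + 457.66 = 249613.05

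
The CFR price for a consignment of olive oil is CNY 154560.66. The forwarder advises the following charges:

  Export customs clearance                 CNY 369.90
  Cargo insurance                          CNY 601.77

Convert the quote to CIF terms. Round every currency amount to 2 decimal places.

CIF price: CNY 155162.43

Not relevant to the conversion: export clearance — on the seller under both CFR and CIF; already in the CFR price and stays in the CIF price.
From CFR to CIF, the seller additionally bears: insurance.
CIF price = 154560.66 + 601.77 = 155162.43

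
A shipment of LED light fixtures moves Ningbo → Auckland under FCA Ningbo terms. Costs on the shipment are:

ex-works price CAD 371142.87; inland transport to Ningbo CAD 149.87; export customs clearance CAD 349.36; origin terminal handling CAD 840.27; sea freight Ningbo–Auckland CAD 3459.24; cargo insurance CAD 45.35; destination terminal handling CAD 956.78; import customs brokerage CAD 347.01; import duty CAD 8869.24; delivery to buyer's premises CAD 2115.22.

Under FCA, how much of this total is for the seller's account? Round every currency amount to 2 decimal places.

FCA: the seller delivers export-cleared goods to the carrier; the buyer bears costs from that point.
Seller's account: goods 371142.87 + inland to port 149.87 + export clearance 349.36 = 371642.10
Buyer's account: origin terminal 840.27 + freight 3459.24 + insurance 45.35 + destination terminal 956.78 + brokerage 347.01 + duty 8869.24 + delivery 2115.22 = 16633.11

Seller's account: CAD 371642.10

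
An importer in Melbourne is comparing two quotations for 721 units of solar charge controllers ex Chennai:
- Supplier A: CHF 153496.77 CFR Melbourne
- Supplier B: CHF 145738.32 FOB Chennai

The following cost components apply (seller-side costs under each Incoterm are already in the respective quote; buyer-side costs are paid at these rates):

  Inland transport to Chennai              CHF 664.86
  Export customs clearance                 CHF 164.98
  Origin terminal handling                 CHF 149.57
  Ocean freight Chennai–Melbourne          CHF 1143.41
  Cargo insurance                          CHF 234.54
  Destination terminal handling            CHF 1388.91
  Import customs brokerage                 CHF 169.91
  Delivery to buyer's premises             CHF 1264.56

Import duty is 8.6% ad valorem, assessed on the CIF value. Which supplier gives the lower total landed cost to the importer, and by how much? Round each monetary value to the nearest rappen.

Supplier B is cheaper by CHF 7183.93

Supplier A (CFR):
CIF value = CFR price + insurance = 153496.77 + 234.54 = 153731.31
Import duty = 153731.31 × 8.6% = 13220.89
Buyer bears (A): 234.54 + 1388.91 + 169.91 + 1264.56 = 3057.92
Landed cost (A) = invoice 153496.77 + 3057.92 + duty 13220.89 = 169775.58
Supplier B (FOB):
CIF value = FOB price + freight + insurance = 145738.32 + 1143.41 + 234.54 = 147116.27
Import duty = 147116.27 × 8.6% = 12652.00
Buyer bears (B): 1143.41 + 234.54 + 1388.91 + 169.91 + 1264.56 = 4201.33
Landed cost (B) = invoice 145738.32 + 4201.33 + duty 12652.00 = 162591.65
Difference = |169775.58 − 162591.65| = 7183.93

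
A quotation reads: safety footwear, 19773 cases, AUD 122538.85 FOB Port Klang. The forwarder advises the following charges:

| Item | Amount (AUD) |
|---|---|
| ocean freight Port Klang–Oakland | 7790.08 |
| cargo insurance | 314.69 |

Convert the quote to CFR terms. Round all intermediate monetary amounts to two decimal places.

CFR price: AUD 130328.93

Not relevant to the conversion: insurance — on the buyer under both terms; not part of either seller's price.
From FOB to CFR, the seller additionally bears: freight.
CFR price = 122538.85 + 7790.08 = 130328.93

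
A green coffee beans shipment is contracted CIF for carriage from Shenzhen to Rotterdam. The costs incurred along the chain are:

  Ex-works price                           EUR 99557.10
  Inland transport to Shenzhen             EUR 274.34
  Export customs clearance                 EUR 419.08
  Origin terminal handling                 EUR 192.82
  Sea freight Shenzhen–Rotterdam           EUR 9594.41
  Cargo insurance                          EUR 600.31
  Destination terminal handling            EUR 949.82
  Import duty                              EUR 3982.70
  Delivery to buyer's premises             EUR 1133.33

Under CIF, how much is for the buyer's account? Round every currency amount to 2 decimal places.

Buyer's account: EUR 6065.85

CIF: the seller pays costs through ocean freight and marine insurance to the destination port.
Seller's account: goods 99557.10 + inland to port 274.34 + export clearance 419.08 + origin terminal 192.82 + freight 9594.41 + insurance 600.31 = 110638.06
Buyer's account: destination terminal 949.82 + duty 3982.70 + delivery 1133.33 = 6065.85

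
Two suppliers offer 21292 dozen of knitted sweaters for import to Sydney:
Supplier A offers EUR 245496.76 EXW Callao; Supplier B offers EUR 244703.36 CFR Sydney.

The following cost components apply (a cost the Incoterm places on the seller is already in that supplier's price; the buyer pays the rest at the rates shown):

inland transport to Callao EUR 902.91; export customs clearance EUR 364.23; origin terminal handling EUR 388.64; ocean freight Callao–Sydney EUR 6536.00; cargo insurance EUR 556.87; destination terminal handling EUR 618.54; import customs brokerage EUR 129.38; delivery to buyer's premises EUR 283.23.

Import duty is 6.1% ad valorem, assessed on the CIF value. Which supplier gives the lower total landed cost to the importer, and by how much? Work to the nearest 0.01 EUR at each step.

Supplier A (EXW):
CIF value = EXW price + inland to port + export clearance + origin terminal + freight + insurance = 245496.76 + 902.91 + 364.23 + 388.64 + 6536.00 + 556.87 = 254245.41
Import duty = 254245.41 × 6.1% = 15508.97
Buyer bears (A): 902.91 + 364.23 + 388.64 + 6536.00 + 556.87 + 618.54 + 129.38 + 283.23 = 9779.80
Landed cost (A) = invoice 245496.76 + 9779.80 + duty 15508.97 = 270785.53
Supplier B (CFR):
CIF value = CFR price + insurance = 244703.36 + 556.87 = 245260.23
Import duty = 245260.23 × 6.1% = 14960.87
Buyer bears (B): 556.87 + 618.54 + 129.38 + 283.23 = 1588.02
Landed cost (B) = invoice 244703.36 + 1588.02 + duty 14960.87 = 261252.25
Difference = |270785.53 − 261252.25| = 9533.28

Supplier B is cheaper by EUR 9533.28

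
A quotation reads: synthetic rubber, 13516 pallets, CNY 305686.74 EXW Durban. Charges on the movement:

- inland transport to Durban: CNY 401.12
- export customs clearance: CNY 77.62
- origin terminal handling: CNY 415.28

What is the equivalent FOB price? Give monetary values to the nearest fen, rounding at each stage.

FOB price: CNY 306580.76

From EXW to FOB, the seller additionally bears: inland to port, export clearance, origin terminal.
FOB price = 305686.74 + 401.12 + 77.62 + 415.28 = 306580.76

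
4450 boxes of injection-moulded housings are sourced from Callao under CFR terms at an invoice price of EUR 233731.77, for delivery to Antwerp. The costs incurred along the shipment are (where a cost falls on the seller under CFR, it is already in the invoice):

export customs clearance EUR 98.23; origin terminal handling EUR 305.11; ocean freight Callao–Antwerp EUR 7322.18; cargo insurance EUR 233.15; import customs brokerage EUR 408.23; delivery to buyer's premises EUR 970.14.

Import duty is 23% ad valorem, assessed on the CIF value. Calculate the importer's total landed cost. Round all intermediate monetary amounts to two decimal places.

Total landed cost: EUR 289155.22

CFR: the seller pays costs through ocean freight to the destination port, but not insurance.
Already in the invoice (seller's account under CFR): export clearance, origin terminal, freight — exclude.
CIF value = CFR price + insurance = 233731.77 + 233.15 = 233964.92
Import duty = 233964.92 × 23% = 53811.93
Buyer bears: insurance 233.15 + brokerage 408.23 + delivery 970.14 + duty 53811.93 = 55423.45
Landed cost = invoice 233731.77 + 55423.45 = 289155.22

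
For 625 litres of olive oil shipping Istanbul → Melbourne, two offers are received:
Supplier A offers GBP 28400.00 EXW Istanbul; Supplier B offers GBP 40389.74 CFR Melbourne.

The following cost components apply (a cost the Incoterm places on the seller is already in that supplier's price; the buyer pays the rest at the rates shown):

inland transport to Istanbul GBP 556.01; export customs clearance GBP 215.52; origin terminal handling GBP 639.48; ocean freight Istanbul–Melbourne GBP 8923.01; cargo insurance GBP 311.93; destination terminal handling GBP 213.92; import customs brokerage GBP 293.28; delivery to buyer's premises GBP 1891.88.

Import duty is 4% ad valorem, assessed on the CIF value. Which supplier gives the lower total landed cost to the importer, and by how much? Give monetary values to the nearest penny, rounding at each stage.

Supplier A is cheaper by GBP 1721.95

Supplier A (EXW):
CIF value = EXW price + inland to port + export clearance + origin terminal + freight + insurance = 28400.00 + 556.01 + 215.52 + 639.48 + 8923.01 + 311.93 = 39045.95
Import duty = 39045.95 × 4% = 1561.84
Buyer bears (A): 556.01 + 215.52 + 639.48 + 8923.01 + 311.93 + 213.92 + 293.28 + 1891.88 = 13045.03
Landed cost (A) = invoice 28400.00 + 13045.03 + duty 1561.84 = 43006.87
Supplier B (CFR):
CIF value = CFR price + insurance = 40389.74 + 311.93 = 40701.67
Import duty = 40701.67 × 4% = 1628.07
Buyer bears (B): 311.93 + 213.92 + 293.28 + 1891.88 = 2711.01
Landed cost (B) = invoice 40389.74 + 2711.01 + duty 1628.07 = 44728.82
Difference = |43006.87 − 44728.82| = 1721.95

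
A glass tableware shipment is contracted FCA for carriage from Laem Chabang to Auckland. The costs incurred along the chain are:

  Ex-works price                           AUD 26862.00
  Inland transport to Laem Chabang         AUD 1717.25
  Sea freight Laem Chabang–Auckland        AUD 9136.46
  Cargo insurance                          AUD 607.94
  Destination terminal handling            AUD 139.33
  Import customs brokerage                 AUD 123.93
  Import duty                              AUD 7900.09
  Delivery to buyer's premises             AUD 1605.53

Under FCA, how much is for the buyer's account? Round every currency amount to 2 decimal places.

FCA: the seller delivers export-cleared goods to the carrier; the buyer bears costs from that point.
Seller's account: goods 26862.00 + inland to port 1717.25 = 28579.25
Buyer's account: freight 9136.46 + insurance 607.94 + destination terminal 139.33 + brokerage 123.93 + duty 7900.09 + delivery 1605.53 = 19513.28

Buyer's account: AUD 19513.28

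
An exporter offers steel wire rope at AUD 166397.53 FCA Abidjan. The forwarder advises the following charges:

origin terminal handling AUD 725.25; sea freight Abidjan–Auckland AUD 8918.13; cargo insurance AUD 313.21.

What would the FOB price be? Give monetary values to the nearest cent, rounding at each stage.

Not relevant to the conversion: insurance, freight — on the buyer under both terms; not part of either seller's price.
From FCA to FOB, the seller additionally bears: origin terminal.
FOB price = 166397.53 + 725.25 = 167122.78

FOB price: AUD 167122.78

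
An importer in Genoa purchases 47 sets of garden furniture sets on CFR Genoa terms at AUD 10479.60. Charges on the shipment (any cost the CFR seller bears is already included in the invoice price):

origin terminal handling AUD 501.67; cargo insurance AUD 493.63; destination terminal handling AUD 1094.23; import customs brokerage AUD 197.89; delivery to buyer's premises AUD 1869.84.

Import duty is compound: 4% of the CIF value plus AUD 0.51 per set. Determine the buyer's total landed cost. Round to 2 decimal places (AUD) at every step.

Total landed cost: AUD 14598.09

CFR: the seller pays costs through ocean freight to the destination port, but not insurance.
Already in the invoice (seller's account under CFR): origin terminal — exclude.
CIF value = CFR price + insurance = 10479.60 + 493.63 = 10973.23
Ad valorem component: 10973.23 × 4% = 438.93
Specific component: 47 × 0.51 = 23.97
Import duty = 438.93 + 23.97 = 462.90
Buyer bears: insurance 493.63 + destination terminal 1094.23 + brokerage 197.89 + delivery 1869.84 + duty 462.90 = 4118.49
Landed cost = invoice 10479.60 + 4118.49 = 14598.09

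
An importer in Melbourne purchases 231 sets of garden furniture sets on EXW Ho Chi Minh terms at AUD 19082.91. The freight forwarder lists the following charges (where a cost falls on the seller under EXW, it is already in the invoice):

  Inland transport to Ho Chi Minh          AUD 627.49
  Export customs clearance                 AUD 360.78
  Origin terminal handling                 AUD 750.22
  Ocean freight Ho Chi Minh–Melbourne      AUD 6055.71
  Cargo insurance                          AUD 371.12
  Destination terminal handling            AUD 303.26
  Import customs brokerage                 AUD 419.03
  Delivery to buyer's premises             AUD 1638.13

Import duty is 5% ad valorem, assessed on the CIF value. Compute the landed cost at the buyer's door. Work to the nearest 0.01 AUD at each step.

EXW: the seller makes goods available at their premises; the buyer bears all onward costs.
CIF value = EXW price + inland to port + export clearance + origin terminal + freight + insurance = 19082.91 + 627.49 + 360.78 + 750.22 + 6055.71 + 371.12 = 27248.23
Import duty = 27248.23 × 5% = 1362.41
Buyer bears: inland to port 627.49 + export clearance 360.78 + origin terminal 750.22 + freight 6055.71 + insurance 371.12 + destination terminal 303.26 + brokerage 419.03 + delivery 1638.13 + duty 1362.41 = 11888.15
Landed cost = invoice 19082.91 + 11888.15 = 30971.06

Total landed cost: AUD 30971.06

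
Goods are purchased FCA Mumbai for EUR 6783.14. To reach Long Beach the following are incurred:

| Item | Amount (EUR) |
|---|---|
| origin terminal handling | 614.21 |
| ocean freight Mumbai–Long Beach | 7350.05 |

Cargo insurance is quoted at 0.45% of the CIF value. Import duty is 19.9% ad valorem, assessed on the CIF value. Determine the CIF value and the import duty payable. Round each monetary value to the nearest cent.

CIF value: EUR 14814.06; import duty: EUR 2948.00

Let C be the CIF value. C = FCA price + pre-shipment costs + freight + 0.45% × C
C − 0.45% × C = 6783.14 + 614.21 + 7350.05
0.9955 × C = 14747.40
C = 14747.40 / 0.9955 = 14814.06
Insurance premium = 0.45% × 14814.06 = 66.66
Import duty = 14814.06 × 19.9% = 2948.00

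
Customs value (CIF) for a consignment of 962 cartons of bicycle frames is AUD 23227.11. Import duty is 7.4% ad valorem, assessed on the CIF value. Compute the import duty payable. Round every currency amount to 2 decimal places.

Import duty = 23227.11 × 7.4% = 1718.81

Import duty: AUD 1718.81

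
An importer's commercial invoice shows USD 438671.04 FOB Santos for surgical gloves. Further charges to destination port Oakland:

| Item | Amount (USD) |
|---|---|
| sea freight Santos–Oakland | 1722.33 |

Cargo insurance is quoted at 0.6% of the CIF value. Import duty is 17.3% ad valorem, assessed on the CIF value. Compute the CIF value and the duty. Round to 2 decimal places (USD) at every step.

Let C be the CIF value. C = FOB price + freight + 0.6% × C
C − 0.6% × C = 438671.04 + 1722.33
0.994 × C = 440393.37
C = 440393.37 / 0.994 = 443051.68
Insurance premium = 0.6% × 443051.68 = 2658.31
Import duty = 443051.68 × 17.3% = 76647.94

CIF value: USD 443051.68; import duty: USD 76647.94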